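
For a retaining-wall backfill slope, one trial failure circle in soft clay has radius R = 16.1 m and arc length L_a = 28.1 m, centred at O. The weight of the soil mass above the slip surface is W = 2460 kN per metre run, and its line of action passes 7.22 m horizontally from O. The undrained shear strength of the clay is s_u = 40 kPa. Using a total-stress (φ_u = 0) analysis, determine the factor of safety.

FS = 1.02

Taking moments about the centre O, the resisting moment is provided by the undrained shear strength acting along the arc:
M_R = s_u·L_a·R = 40·28.10·16.1 = 18096.4 kN·m/m
M_D = W·d = 2460·7.22 = 17761.2 kN·m/m
FS = M_R / M_D = 18096.4 / 17761.2 = 1.019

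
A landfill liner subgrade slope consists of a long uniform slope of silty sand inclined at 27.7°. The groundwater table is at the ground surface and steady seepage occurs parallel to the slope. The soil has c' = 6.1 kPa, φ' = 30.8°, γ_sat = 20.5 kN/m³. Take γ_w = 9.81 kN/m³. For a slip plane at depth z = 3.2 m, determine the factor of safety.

FS = 0.82

With seepage parallel to the slope and the water table at the surface, the effective normal stress on the slip plane uses the buoyant unit weight γ' = γ_sat − γ_w while the driving shear stress uses γ_sat:
FS = [c' + γ' z cos²β tanφ'] / [γ_sat z sinβ cosβ]
γ' = 20.5 − 9.81 = 10.69 kN/m³
Numerator = 6.1 + 10.69·3.2·cos²27.7°·tan30.8° = 6.1 + 10.69·3.2·0.7839·0.5961 = 22.086 kPa
Denominator = 20.5·3.2·sin27.7°·cos27.7° = 20.5·3.2·0.4648·0.8854 = 26.999 kPa
FS = 22.086 / 26.999 = 0.818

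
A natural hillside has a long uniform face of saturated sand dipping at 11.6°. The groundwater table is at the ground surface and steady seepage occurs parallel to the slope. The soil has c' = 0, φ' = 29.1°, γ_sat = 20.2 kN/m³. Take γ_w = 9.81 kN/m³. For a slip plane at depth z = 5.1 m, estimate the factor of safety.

FS = 1.39

With seepage parallel to the slope and the water table at the surface, the effective normal stress on the slip plane uses the buoyant unit weight γ' = γ_sat − γ_w while the driving shear stress uses γ_sat:
FS = [c' + γ' z cos²β tanφ'] / [γ_sat z sinβ cosβ]
(For c' = 0 this reduces to FS = (γ'/γ_sat)·tanφ'/tanβ.)
γ' = 20.2 − 9.81 = 10.39 kN/m³
Numerator = 0.0 + 10.39·5.1·cos²11.6°·tan29.1° = 0.0 + 10.39·5.1·0.9596·0.5566 = 28.301 kPa
Denominator = 20.2·5.1·sin11.6°·cos11.6° = 20.2·5.1·0.2011·0.9796 = 20.292 kPa
FS = 28.301 / 20.292 = 1.395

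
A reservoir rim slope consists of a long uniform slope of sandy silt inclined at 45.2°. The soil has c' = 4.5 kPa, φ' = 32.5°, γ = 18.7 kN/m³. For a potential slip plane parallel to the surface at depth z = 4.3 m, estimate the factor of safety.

FS = 0.74

For an infinite slope with a slip plane parallel to the surface (no pore pressure): FS = [c' + γz cos²β tanφ'] / [γz sinβ cosβ].
γz = 18.7·4.3 = 80.41 kN/m²
Numerator = 4.5 + 80.41·cos²45.2°·tan32.5° = 4.5 + 80.41·0.4965·0.6371 = 29.935 kPa
Denominator = 80.41·sin45.2°·cos45.2° = 80.41·0.7096·0.7046 = 40.204 kPa
FS = 29.935 / 40.204 = 0.745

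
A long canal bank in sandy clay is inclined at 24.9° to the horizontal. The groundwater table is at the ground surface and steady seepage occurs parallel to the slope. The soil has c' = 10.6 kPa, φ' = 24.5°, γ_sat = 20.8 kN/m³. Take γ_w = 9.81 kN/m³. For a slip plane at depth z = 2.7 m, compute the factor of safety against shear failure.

With seepage parallel to the slope and the water table at the surface, the effective normal stress on the slip plane uses the buoyant unit weight γ' = γ_sat − γ_w while the driving shear stress uses γ_sat:
FS = [c' + γ' z cos²β tanφ'] / [γ_sat z sinβ cosβ]
γ' = 20.8 − 9.81 = 10.99 kN/m³
Numerator = 10.6 + 10.99·2.7·cos²24.9°·tan24.5° = 10.6 + 10.99·2.7·0.8227·0.4557 = 21.726 kPa
Denominator = 20.8·2.7·sin24.9°·cos24.9° = 20.8·2.7·0.4210·0.9070 = 21.447 kPa
FS = 21.726 / 21.447 = 1.013

FS = 1.01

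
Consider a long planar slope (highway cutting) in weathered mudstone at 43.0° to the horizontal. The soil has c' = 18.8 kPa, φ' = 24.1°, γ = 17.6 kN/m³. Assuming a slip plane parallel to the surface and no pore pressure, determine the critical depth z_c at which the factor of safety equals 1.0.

z_c = 4.12 m

Setting FS = 1.00 in FS = [c' + γz cos²β tanφ'] / [γz sinβ cosβ] and solving for z:
z = c' / [γ cosβ (FS·sinβ − cosβ·tanφ')]
  = 18.8 / [17.6·cos43.0°·(1.00·sin43.0° − cos43.0°·tan24.1°)]
  = 18.8 / [17.6·0.7314·(1.00·0.6820 − 0.7314·0.4473)]
  = 18.8 / 4.5675 = 4.116 m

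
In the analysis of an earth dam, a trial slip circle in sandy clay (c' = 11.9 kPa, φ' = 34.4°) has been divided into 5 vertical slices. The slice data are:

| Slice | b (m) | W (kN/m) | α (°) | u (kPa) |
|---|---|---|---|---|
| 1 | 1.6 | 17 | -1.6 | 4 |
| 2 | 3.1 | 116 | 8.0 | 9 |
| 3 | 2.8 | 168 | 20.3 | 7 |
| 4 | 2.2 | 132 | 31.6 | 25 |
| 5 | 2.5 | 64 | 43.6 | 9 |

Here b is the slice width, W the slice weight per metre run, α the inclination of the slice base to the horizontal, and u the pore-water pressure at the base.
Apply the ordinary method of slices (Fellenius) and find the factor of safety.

Ordinary method of slices: FS = Σ[c'·Δl_i + (W_i cosα_i − u_i·Δl_i)·tanφ'] / Σ W_i sinα_i, with Δl_i = b_i / cosα_i.
Slice 1: Δl = 1.6/cos(-1.6°) = 1.601 m; N'_1 = 17·cos(-1.6°) − 4·1.601 = 10.6; c'Δl = 19.05; W sinα = -0.5
Slice 2: Δl = 3.1/cos8.0° = 3.130 m; N'_2 = 116·cos8.0° − 9·3.130 = 86.7; c'Δl = 37.25; W sinα = 16.1
Slice 3: Δl = 2.8/cos20.3° = 2.985 m; N'_3 = 168·cos20.3° − 7·2.985 = 136.7; c'Δl = 35.53; W sinα = 58.3
Slice 4: Δl = 2.2/cos31.6° = 2.583 m; N'_4 = 132·cos31.6° − 25·2.583 = 47.9; c'Δl = 30.74; W sinα = 69.2
Slice 5: Δl = 2.5/cos43.6° = 3.452 m; N'_5 = 64·cos43.6° − 9·3.452 = 15.3; c'Δl = 41.08; W sinα = 44.1
Σc'Δl = 163.6 kN/m; ΣN' = 297.1 kN/m; ΣW sinα = 187.3 kN/m
Resisting = 163.6 + 297.1·tan34.4° = 163.6 + 203.4 = 367.1 kN/m
FS = 367.1 / 187.3 = 1.960

FS = 1.96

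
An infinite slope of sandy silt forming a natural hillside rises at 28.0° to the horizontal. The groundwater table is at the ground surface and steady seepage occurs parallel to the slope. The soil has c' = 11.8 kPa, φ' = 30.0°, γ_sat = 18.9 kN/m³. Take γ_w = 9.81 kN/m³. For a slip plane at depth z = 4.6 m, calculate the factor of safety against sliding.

With seepage parallel to the slope and the water table at the surface, the effective normal stress on the slip plane uses the buoyant unit weight γ' = γ_sat − γ_w while the driving shear stress uses γ_sat:
FS = [c' + γ' z cos²β tanφ'] / [γ_sat z sinβ cosβ]
γ' = 18.9 − 9.81 = 9.09 kN/m³
Numerator = 11.8 + 9.09·4.6·cos²28.0°·tan30.0° = 11.8 + 9.09·4.6·0.7796·0.5774 = 30.620 kPa
Denominator = 18.9·4.6·sin28.0°·cos28.0° = 18.9·4.6·0.4695·0.8829 = 36.038 kPa
FS = 30.620 / 36.038 = 0.850

FS = 0.85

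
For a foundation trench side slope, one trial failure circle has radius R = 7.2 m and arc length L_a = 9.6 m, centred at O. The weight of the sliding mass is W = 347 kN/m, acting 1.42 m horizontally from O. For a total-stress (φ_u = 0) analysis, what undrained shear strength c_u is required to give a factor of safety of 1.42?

c_u = 10.1 kPa

FS = c_u·L_a·R / (W·d), so c_u = FS·W·d / (L_a·R).
c_u = 1.42·347·1.42 / (9.60·7.2) = 699.7 / 69.12 = 10.12 kPa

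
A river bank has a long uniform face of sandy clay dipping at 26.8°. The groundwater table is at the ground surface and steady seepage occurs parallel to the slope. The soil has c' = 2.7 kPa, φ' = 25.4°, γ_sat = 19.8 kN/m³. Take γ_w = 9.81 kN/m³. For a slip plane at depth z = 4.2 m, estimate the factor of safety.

FS = 0.55

With seepage parallel to the slope and the water table at the surface, the effective normal stress on the slip plane uses the buoyant unit weight γ' = γ_sat − γ_w while the driving shear stress uses γ_sat:
FS = [c' + γ' z cos²β tanφ'] / [γ_sat z sinβ cosβ]
γ' = 19.8 − 9.81 = 9.99 kN/m³
Numerator = 2.7 + 9.99·4.2·cos²26.8°·tan25.4° = 2.7 + 9.99·4.2·0.7967·0.4748 = 18.573 kPa
Denominator = 19.8·4.2·sin26.8°·cos26.8° = 19.8·4.2·0.4509·0.8926 = 33.467 kPa
FS = 18.573 / 33.467 = 0.555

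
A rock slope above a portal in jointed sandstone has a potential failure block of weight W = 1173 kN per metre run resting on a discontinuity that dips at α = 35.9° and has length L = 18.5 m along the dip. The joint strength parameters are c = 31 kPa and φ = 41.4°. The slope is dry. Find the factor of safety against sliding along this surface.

FS = 2.05

Resolving the block weight along and normal to the plane and applying the Mohr–Coulomb strength on the joint:
N' = W cosα = 1173·cos35.9° = 950.2 kN/m
Driving force T = W sinα = 1173·sin35.9° = 687.8 kN/m
Resisting force R = c·L + N'·tanφ = 31·18.5 + 950.2·tan41.4° = 573.5 + 837.7 = 1411.2 kN/m
FS = R / T = 1411.2 / 687.8 = 2.052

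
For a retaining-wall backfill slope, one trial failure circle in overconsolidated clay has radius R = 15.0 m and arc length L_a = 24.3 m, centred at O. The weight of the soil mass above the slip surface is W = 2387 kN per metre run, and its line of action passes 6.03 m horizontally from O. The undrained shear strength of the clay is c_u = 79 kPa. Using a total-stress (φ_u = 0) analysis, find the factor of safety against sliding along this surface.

FS = 2.00

Taking moments about the centre O, the resisting moment is provided by the undrained shear strength acting along the arc:
M_R = c_u·L_a·R = 79·24.30·15.0 = 28795.5 kN·m/m
M_D = W·d = 2387·6.03 = 14393.6 kN·m/m
FS = M_R / M_D = 28795.5 / 14393.6 = 2.001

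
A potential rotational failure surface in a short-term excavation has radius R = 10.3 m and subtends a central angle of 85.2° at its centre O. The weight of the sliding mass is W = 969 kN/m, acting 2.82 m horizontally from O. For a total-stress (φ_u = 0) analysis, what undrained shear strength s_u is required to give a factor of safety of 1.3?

FS = s_u·L_a·R / (W·d), so s_u = FS·W·d / (L_a·R).
Arc length L_a = R·θ = 10.3·(85.2°·π/180) = 10.3·1.4870 = 15.32 m
s_u = 1.3·969·2.82 / (15.32·10.3) = 3552.4 / 157.76 = 22.52 kPa

s_u = 22.5 kPa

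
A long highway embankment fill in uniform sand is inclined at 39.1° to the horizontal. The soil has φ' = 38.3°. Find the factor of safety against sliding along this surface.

For a dry cohesionless infinite slope the factor of safety is FS = tanφ' / tanβ.
FS = tan38.3° / tan39.1° = 0.7898 / 0.8127 = 0.972

FS = 0.97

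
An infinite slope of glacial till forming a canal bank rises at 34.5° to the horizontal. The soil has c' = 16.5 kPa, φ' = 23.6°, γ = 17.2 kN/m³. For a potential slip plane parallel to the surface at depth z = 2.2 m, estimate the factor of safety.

FS = 1.57

For an infinite slope with a slip plane parallel to the surface (no pore pressure): FS = [c' + γz cos²β tanφ'] / [γz sinβ cosβ].
γz = 17.2·2.2 = 37.84 kN/m²
Numerator = 16.5 + 37.84·cos²34.5°·tan23.6° = 16.5 + 37.84·0.6792·0.4369 = 27.728 kPa
Denominator = 37.84·sin34.5°·cos34.5° = 37.84·0.5664·0.8241 = 17.663 kPa
FS = 27.728 / 17.663 = 1.570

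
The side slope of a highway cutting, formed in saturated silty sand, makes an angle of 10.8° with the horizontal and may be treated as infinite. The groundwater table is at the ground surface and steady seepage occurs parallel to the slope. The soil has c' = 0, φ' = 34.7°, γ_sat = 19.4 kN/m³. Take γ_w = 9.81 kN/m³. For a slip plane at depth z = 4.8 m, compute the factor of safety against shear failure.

FS = 1.79

With seepage parallel to the slope and the water table at the surface, the effective normal stress on the slip plane uses the buoyant unit weight γ' = γ_sat − γ_w while the driving shear stress uses γ_sat:
FS = [c' + γ' z cos²β tanφ'] / [γ_sat z sinβ cosβ]
(For c' = 0 this reduces to FS = (γ'/γ_sat)·tanφ'/tanβ.)
γ' = 19.4 − 9.81 = 9.59 kN/m³
Numerator = 0.0 + 9.59·4.8·cos²10.8°·tan34.7° = 0.0 + 9.59·4.8·0.9649·0.6924 = 30.755 kPa
Denominator = 19.4·4.8·sin10.8°·cos10.8° = 19.4·4.8·0.1874·0.9823 = 17.140 kPa
FS = 30.755 / 17.140 = 1.794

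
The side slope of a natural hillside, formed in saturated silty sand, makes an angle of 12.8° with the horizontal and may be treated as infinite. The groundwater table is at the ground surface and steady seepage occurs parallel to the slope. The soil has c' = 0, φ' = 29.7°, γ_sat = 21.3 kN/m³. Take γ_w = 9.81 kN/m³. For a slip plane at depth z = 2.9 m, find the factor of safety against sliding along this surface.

FS = 1.35

With seepage parallel to the slope and the water table at the surface, the effective normal stress on the slip plane uses the buoyant unit weight γ' = γ_sat − γ_w while the driving shear stress uses γ_sat:
FS = [c' + γ' z cos²β tanφ'] / [γ_sat z sinβ cosβ]
(For c' = 0 this reduces to FS = (γ'/γ_sat)·tanφ'/tanβ.)
γ' = 21.3 − 9.81 = 11.49 kN/m³
Numerator = 0.0 + 11.49·2.9·cos²12.8°·tan29.7° = 0.0 + 11.49·2.9·0.9509·0.5704 = 18.073 kPa
Denominator = 21.3·2.9·sin12.8°·cos12.8° = 21.3·2.9·0.2215·0.9751 = 13.345 kPa
FS = 18.073 / 13.345 = 1.354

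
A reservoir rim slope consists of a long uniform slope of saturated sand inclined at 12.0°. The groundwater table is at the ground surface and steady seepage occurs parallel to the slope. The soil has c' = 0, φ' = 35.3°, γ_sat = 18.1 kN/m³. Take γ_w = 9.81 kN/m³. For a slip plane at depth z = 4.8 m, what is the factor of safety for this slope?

FS = 1.53

With seepage parallel to the slope and the water table at the surface, the effective normal stress on the slip plane uses the buoyant unit weight γ' = γ_sat − γ_w while the driving shear stress uses γ_sat:
FS = [c' + γ' z cos²β tanφ'] / [γ_sat z sinβ cosβ]
(For c' = 0 this reduces to FS = (γ'/γ_sat)·tanφ'/tanβ.)
γ' = 18.1 − 9.81 = 8.29 kN/m³
Numerator = 0.0 + 8.29·4.8·cos²12.0°·tan35.3° = 0.0 + 8.29·4.8·0.9568·0.7080 = 26.956 kPa
Denominator = 18.1·4.8·sin12.0°·cos12.0° = 18.1·4.8·0.2079·0.9781 = 17.669 kPa
FS = 26.956 / 17.669 = 1.526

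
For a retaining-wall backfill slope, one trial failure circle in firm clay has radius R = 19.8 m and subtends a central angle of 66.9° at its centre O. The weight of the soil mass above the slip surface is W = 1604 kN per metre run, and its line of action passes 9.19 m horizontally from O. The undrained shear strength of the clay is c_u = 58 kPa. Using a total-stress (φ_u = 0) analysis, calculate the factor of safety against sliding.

Taking moments about the centre O, the resisting moment is provided by the undrained shear strength acting along the arc:
Arc length L_a = R·θ = 19.8·(66.9°·π/180) = 19.8·1.1676 = 23.12 m
M_R = c_u·L_a·R = 58·23.12·19.8 = 26549.8 kN·m/m
M_D = W·d = 1604·9.19 = 14740.8 kN·m/m
FS = M_R / M_D = 26549.8 / 14740.8 = 1.801

FS = 1.80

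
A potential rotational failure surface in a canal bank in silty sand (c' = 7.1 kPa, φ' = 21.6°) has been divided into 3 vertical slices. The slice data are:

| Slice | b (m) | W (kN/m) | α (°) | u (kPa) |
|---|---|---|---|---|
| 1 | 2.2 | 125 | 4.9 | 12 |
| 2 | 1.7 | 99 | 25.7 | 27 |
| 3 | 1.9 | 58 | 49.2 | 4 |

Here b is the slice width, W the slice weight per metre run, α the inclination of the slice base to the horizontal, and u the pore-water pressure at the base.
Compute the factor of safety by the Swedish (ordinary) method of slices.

Ordinary method of slices: FS = Σ[c'·Δl_i + (W_i cosα_i − u_i·Δl_i)·tanφ'] / Σ W_i sinα_i, with Δl_i = b_i / cosα_i.
Slice 1: Δl = 2.2/cos4.9° = 2.208 m; N'_1 = 125·cos4.9° − 12·2.208 = 98.0; c'Δl = 15.68; W sinα = 10.7
Slice 2: Δl = 1.7/cos25.7° = 1.887 m; N'_2 = 99·cos25.7° − 27·1.887 = 38.3; c'Δl = 13.40; W sinα = 42.9
Slice 3: Δl = 1.9/cos49.2° = 2.908 m; N'_3 = 58·cos49.2° − 4·2.908 = 26.3; c'Δl = 20.65; W sinα = 43.9
Σc'Δl = 49.7 kN/m; ΣN' = 162.6 kN/m; ΣW sinα = 97.5 kN/m
Resisting = 49.7 + 162.6·tan21.6° = 49.7 + 64.4 = 114.1 kN/m
FS = 114.1 / 97.5 = 1.170

FS = 1.17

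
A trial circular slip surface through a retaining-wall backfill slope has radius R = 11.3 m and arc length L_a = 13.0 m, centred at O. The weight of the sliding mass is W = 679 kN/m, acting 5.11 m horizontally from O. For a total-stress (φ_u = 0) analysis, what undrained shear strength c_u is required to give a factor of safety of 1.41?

c_u = 33.3 kPa

FS = c_u·L_a·R / (W·d), so c_u = FS·W·d / (L_a·R).
c_u = 1.41·679·5.11 / (13.00·11.3) = 4892.3 / 146.90 = 33.30 kPa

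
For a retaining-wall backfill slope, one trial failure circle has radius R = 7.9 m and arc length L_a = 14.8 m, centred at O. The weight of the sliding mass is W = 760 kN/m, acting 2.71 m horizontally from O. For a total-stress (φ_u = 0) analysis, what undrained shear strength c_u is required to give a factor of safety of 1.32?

c_u = 23.3 kPa

FS = c_u·L_a·R / (W·d), so c_u = FS·W·d / (L_a·R).
c_u = 1.32·760·2.71 / (14.80·7.9) = 2718.7 / 116.92 = 23.25 kPa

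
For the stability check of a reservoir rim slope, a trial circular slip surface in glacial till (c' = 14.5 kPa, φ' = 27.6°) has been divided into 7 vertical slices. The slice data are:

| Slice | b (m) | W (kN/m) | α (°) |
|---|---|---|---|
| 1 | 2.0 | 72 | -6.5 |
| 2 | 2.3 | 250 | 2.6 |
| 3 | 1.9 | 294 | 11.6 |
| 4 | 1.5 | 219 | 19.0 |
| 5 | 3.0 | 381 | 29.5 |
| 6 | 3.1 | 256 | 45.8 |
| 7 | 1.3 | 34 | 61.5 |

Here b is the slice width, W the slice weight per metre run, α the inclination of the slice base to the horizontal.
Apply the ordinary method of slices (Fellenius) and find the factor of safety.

Ordinary method of slices: FS = Σ[c'·Δl_i + (W_i cosα_i)·tanφ'] / Σ W_i sinα_i, with Δl_i = b_i / cosα_i.
Slice 1: Δl = 2.0/cos(-6.5°) = 2.013 m; N'_1 = 72·cos(-6.5°) = 71.5; c'Δl = 29.19; W sinα = -8.2
Slice 2: Δl = 2.3/cos2.6° = 2.302 m; N'_2 = 250·cos2.6° = 249.7; c'Δl = 33.38; W sinα = 11.3
Slice 3: Δl = 1.9/cos11.6° = 1.940 m; N'_3 = 294·cos11.6° = 288.0; c'Δl = 28.12; W sinα = 59.1
Slice 4: Δl = 1.5/cos19.0° = 1.586 m; N'_4 = 219·cos19.0° = 207.1; c'Δl = 23.00; W sinα = 71.3
Slice 5: Δl = 3.0/cos29.5° = 3.447 m; N'_5 = 381·cos29.5° = 331.6; c'Δl = 49.98; W sinα = 187.6
Slice 6: Δl = 3.1/cos45.8° = 4.447 m; N'_6 = 256·cos45.8° = 178.5; c'Δl = 64.48; W sinα = 183.5
Slice 7: Δl = 1.3/cos61.5° = 2.724 m; N'_7 = 34·cos61.5° = 16.2; c'Δl = 39.50; W sinα = 29.9
Σc'Δl = 267.7 kN/m; ΣN' = 1342.6 kN/m; ΣW sinα = 534.6 kN/m
Resisting = 267.7 + 1342.6·tan27.6° = 267.7 + 701.9 = 969.6 kN/m
FS = 969.6 / 534.6 = 1.814

FS = 1.81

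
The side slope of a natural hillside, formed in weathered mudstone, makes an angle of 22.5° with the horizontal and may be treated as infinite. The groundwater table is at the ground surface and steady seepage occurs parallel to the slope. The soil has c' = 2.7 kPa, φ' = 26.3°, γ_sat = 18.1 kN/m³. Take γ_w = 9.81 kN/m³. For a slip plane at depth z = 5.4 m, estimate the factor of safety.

With seepage parallel to the slope and the water table at the surface, the effective normal stress on the slip plane uses the buoyant unit weight γ' = γ_sat − γ_w while the driving shear stress uses γ_sat:
FS = [c' + γ' z cos²β tanφ'] / [γ_sat z sinβ cosβ]
γ' = 18.1 − 9.81 = 8.29 kN/m³
Numerator = 2.7 + 8.29·5.4·cos²22.5°·tan26.3° = 2.7 + 8.29·5.4·0.8536·0.4942 = 21.585 kPa
Denominator = 18.1·5.4·sin22.5°·cos22.5° = 18.1·5.4·0.3827·0.9239 = 34.556 kPa
FS = 21.585 / 34.556 = 0.625

FS = 0.62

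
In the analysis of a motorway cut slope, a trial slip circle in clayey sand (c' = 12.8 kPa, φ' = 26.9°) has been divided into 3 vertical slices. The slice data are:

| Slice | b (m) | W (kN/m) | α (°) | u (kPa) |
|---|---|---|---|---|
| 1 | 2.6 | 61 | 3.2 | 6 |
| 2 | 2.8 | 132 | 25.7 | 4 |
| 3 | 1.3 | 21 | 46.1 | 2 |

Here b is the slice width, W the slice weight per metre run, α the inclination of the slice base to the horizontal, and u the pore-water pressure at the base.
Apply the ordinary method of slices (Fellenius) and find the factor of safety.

FS = 2.37

Ordinary method of slices: FS = Σ[c'·Δl_i + (W_i cosα_i − u_i·Δl_i)·tanφ'] / Σ W_i sinα_i, with Δl_i = b_i / cosα_i.
Slice 1: Δl = 2.6/cos3.2° = 2.604 m; N'_1 = 61·cos3.2° − 6·2.604 = 45.3; c'Δl = 33.33; W sinα = 3.4
Slice 2: Δl = 2.8/cos25.7° = 3.107 m; N'_2 = 132·cos25.7° − 4·3.107 = 106.5; c'Δl = 39.77; W sinα = 57.2
Slice 3: Δl = 1.3/cos46.1° = 1.875 m; N'_3 = 21·cos46.1° − 2·1.875 = 10.8; c'Δl = 24.00; W sinα = 15.1
Σc'Δl = 97.1 kN/m; ΣN' = 162.6 kN/m; ΣW sinα = 75.8 kN/m
Resisting = 97.1 + 162.6·tan26.9° = 97.1 + 82.5 = 179.6 kN/m
FS = 179.6 / 75.8 = 2.370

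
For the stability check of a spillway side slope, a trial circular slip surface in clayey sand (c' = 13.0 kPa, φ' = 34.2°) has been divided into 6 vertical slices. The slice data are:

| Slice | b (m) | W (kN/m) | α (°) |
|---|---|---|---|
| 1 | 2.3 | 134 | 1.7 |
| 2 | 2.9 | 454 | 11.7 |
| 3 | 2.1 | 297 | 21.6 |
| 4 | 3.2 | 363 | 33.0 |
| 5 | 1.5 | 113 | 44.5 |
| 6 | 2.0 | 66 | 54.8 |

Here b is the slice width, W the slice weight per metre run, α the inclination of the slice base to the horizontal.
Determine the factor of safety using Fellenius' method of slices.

FS = 2.03

Ordinary method of slices: FS = Σ[c'·Δl_i + (W_i cosα_i)·tanφ'] / Σ W_i sinα_i, with Δl_i = b_i / cosα_i.
Slice 1: Δl = 2.3/cos1.7° = 2.301 m; N'_1 = 134·cos1.7° = 133.9; c'Δl = 29.91; W sinα = 4.0
Slice 2: Δl = 2.9/cos11.7° = 2.962 m; N'_2 = 454·cos11.7° = 444.6; c'Δl = 38.50; W sinα = 92.1
Slice 3: Δl = 2.1/cos21.6° = 2.259 m; N'_3 = 297·cos21.6° = 276.1; c'Δl = 29.36; W sinα = 109.3
Slice 4: Δl = 3.2/cos33.0° = 3.816 m; N'_4 = 363·cos33.0° = 304.4; c'Δl = 49.60; W sinα = 197.7
Slice 5: Δl = 1.5/cos44.5° = 2.103 m; N'_5 = 113·cos44.5° = 80.6; c'Δl = 27.34; W sinα = 79.2
Slice 6: Δl = 2.0/cos54.8° = 3.470 m; N'_6 = 66·cos54.8° = 38.0; c'Δl = 45.11; W sinα = 53.9
Σc'Δl = 219.8 kN/m; ΣN' = 1277.7 kN/m; ΣW sinα = 536.2 kN/m
Resisting = 219.8 + 1277.7·tan34.2° = 219.8 + 868.3 = 1088.2 kN/m
FS = 1088.2 / 536.2 = 2.029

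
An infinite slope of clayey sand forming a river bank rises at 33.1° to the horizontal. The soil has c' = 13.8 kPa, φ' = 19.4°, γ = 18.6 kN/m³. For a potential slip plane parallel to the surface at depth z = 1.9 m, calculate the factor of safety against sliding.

For an infinite slope with a slip plane parallel to the surface (no pore pressure): FS = [c' + γz cos²β tanφ'] / [γz sinβ cosβ].
γz = 18.6·1.9 = 35.34 kN/m²
Numerator = 13.8 + 35.34·cos²33.1°·tan19.4° = 13.8 + 35.34·0.7018·0.3522 = 22.534 kPa
Denominator = 35.34·sin33.1°·cos33.1° = 35.34·0.5461·0.8377 = 16.167 kPa
FS = 22.534 / 16.167 = 1.394

FS = 1.39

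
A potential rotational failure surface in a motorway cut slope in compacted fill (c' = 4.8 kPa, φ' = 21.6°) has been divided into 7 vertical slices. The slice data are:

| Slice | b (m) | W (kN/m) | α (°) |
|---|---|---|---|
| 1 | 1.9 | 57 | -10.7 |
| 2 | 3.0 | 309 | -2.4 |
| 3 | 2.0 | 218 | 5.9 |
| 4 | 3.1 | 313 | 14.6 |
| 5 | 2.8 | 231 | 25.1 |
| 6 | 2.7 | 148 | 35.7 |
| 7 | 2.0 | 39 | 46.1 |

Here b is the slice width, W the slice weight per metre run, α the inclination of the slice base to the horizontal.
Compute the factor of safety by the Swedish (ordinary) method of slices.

Ordinary method of slices: FS = Σ[c'·Δl_i + (W_i cosα_i)·tanφ'] / Σ W_i sinα_i, with Δl_i = b_i / cosα_i.
Slice 1: Δl = 1.9/cos(-10.7°) = 1.934 m; N'_1 = 57·cos(-10.7°) = 56.0; c'Δl = 9.28; W sinα = -10.6
Slice 2: Δl = 3.0/cos(-2.4°) = 3.003 m; N'_2 = 309·cos(-2.4°) = 308.7; c'Δl = 14.41; W sinα = -12.9
Slice 3: Δl = 2.0/cos5.9° = 2.011 m; N'_3 = 218·cos5.9° = 216.8; c'Δl = 9.65; W sinα = 22.4
Slice 4: Δl = 3.1/cos14.6° = 3.203 m; N'_4 = 313·cos14.6° = 302.9; c'Δl = 15.38; W sinα = 78.9
Slice 5: Δl = 2.8/cos25.1° = 3.092 m; N'_5 = 231·cos25.1° = 209.2; c'Δl = 14.84; W sinα = 98.0
Slice 6: Δl = 2.7/cos35.7° = 3.325 m; N'_6 = 148·cos35.7° = 120.2; c'Δl = 15.96; W sinα = 86.4
Slice 7: Δl = 2.0/cos46.1° = 2.884 m; N'_7 = 39·cos46.1° = 27.0; c'Δl = 13.84; W sinα = 28.1
Σc'Δl = 93.4 kN/m; ΣN' = 1240.9 kN/m; ΣW sinα = 290.2 kN/m
Resisting = 93.4 + 1240.9·tan21.6° = 93.4 + 491.3 = 584.7 kN/m
FS = 584.7 / 290.2 = 2.014

FS = 2.01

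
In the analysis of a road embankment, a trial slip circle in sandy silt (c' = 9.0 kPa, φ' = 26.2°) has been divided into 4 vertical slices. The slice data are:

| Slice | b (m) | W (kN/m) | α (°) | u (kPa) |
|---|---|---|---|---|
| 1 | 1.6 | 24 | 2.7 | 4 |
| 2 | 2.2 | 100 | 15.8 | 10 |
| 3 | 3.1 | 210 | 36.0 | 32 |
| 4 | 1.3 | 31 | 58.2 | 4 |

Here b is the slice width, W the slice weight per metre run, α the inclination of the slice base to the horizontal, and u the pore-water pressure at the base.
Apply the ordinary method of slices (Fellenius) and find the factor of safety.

FS = 0.91

Ordinary method of slices: FS = Σ[c'·Δl_i + (W_i cosα_i − u_i·Δl_i)·tanφ'] / Σ W_i sinα_i, with Δl_i = b_i / cosα_i.
Slice 1: Δl = 1.6/cos2.7° = 1.602 m; N'_1 = 24·cos2.7° − 4·1.602 = 17.6; c'Δl = 14.42; W sinα = 1.1
Slice 2: Δl = 2.2/cos15.8° = 2.286 m; N'_2 = 100·cos15.8° − 10·2.286 = 73.4; c'Δl = 20.58; W sinα = 27.2
Slice 3: Δl = 3.1/cos36.0° = 3.832 m; N'_3 = 210·cos36.0° − 32·3.832 = 47.3; c'Δl = 34.49; W sinα = 123.4
Slice 4: Δl = 1.3/cos58.2° = 2.467 m; N'_4 = 31·cos58.2° − 4·2.467 = 6.5; c'Δl = 22.20; W sinα = 26.3
Σc'Δl = 91.7 kN/m; ΣN' = 144.7 kN/m; ΣW sinα = 178.1 kN/m
Resisting = 91.7 + 144.7·tan26.2° = 91.7 + 71.2 = 162.9 kN/m
FS = 162.9 / 178.1 = 0.914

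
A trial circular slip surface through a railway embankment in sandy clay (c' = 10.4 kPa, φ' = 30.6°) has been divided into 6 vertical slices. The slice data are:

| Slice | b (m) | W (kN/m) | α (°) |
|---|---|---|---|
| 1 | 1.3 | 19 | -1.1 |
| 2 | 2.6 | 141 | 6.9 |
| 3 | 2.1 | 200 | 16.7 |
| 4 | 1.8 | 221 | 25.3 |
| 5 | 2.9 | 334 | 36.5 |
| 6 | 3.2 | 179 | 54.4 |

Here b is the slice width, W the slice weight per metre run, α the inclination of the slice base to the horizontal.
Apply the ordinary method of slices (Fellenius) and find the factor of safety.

FS = 1.41

Ordinary method of slices: FS = Σ[c'·Δl_i + (W_i cosα_i)·tanφ'] / Σ W_i sinα_i, with Δl_i = b_i / cosα_i.
Slice 1: Δl = 1.3/cos(-1.1°) = 1.300 m; N'_1 = 19·cos(-1.1°) = 19.0; c'Δl = 13.52; W sinα = -0.4
Slice 2: Δl = 2.6/cos6.9° = 2.619 m; N'_2 = 141·cos6.9° = 140.0; c'Δl = 27.24; W sinα = 16.9
Slice 3: Δl = 2.1/cos16.7° = 2.192 m; N'_3 = 200·cos16.7° = 191.6; c'Δl = 22.80; W sinα = 57.5
Slice 4: Δl = 1.8/cos25.3° = 1.991 m; N'_4 = 221·cos25.3° = 199.8; c'Δl = 20.71; W sinα = 94.4
Slice 5: Δl = 2.9/cos36.5° = 3.608 m; N'_5 = 334·cos36.5° = 268.5; c'Δl = 37.52; W sinα = 198.7
Slice 6: Δl = 3.2/cos54.4° = 5.497 m; N'_6 = 179·cos54.4° = 104.2; c'Δl = 57.17; W sinα = 145.5
Σc'Δl = 179.0 kN/m; ΣN' = 923.0 kN/m; ΣW sinα = 512.7 kN/m
Resisting = 179.0 + 923.0·tan30.6° = 179.0 + 545.9 = 724.8 kN/m
FS = 724.8 / 512.7 = 1.414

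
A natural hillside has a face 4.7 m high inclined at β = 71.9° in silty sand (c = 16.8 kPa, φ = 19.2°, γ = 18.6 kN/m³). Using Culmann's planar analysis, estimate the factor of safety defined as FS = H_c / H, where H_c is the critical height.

H_c = (4c/γ) · sinβ cosφ / [1 − cos(β − φ)]
    = (4·16.8/18.6) · sin71.9°·cos19.2° / [1 − cos52.7°]
    = 3.613 · 0.8976 / 0.3940 = 8.23 m
FS = H_c / H = 8.23 / 4.7 = 1.751

FS = 1.75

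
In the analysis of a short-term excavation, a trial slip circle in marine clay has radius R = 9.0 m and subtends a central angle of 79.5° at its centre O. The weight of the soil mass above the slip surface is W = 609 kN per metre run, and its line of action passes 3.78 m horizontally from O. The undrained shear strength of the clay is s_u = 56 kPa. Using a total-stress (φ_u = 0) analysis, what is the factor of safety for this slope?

Taking moments about the centre O, the resisting moment is provided by the undrained shear strength acting along the arc:
Arc length L_a = R·θ = 9.0·(79.5°·π/180) = 9.0·1.3875 = 12.49 m
M_R = s_u·L_a·R = 56·12.49·9.0 = 6293.9 kN·m/m
M_D = W·d = 609·3.78 = 2302.0 kN·m/m
FS = M_R / M_D = 6293.9 / 2302.0 = 2.734

FS = 2.73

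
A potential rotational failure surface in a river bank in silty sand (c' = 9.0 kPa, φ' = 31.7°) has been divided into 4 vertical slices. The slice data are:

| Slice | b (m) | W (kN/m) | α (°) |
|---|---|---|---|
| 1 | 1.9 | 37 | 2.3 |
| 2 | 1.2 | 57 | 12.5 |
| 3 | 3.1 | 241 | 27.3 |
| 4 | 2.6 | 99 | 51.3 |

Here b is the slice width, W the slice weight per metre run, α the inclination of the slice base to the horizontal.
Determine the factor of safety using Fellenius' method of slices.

Ordinary method of slices: FS = Σ[c'·Δl_i + (W_i cosα_i)·tanφ'] / Σ W_i sinα_i, with Δl_i = b_i / cosα_i.
Slice 1: Δl = 1.9/cos2.3° = 1.902 m; N'_1 = 37·cos2.3° = 37.0; c'Δl = 17.11; W sinα = 1.5
Slice 2: Δl = 1.2/cos12.5° = 1.229 m; N'_2 = 57·cos12.5° = 55.6; c'Δl = 11.06; W sinα = 12.3
Slice 3: Δl = 3.1/cos27.3° = 3.489 m; N'_3 = 241·cos27.3° = 214.2; c'Δl = 31.40; W sinα = 110.5
Slice 4: Δl = 2.6/cos51.3° = 4.158 m; N'_4 = 99·cos51.3° = 61.9; c'Δl = 37.43; W sinα = 77.3
Σc'Δl = 97.0 kN/m; ΣN' = 368.7 kN/m; ΣW sinα = 201.6 kN/m
Resisting = 97.0 + 368.7·tan31.7° = 97.0 + 227.7 = 324.7 kN/m
FS = 324.7 / 201.6 = 1.610

FS = 1.61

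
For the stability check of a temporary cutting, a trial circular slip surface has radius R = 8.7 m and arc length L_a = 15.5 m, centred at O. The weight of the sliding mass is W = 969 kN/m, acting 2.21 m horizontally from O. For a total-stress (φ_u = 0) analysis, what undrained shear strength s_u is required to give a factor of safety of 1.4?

FS = s_u·L_a·R / (W·d), so s_u = FS·W·d / (L_a·R).
s_u = 1.4·969·2.21 / (15.50·8.7) = 2998.1 / 134.85 = 22.23 kPa

s_u = 22.2 kPa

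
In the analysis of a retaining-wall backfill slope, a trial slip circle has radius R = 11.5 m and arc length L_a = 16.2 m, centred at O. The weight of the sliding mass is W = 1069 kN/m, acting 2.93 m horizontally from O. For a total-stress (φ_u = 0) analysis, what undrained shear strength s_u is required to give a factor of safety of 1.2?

s_u = 20.2 kPa

FS = s_u·L_a·R / (W·d), so s_u = FS·W·d / (L_a·R).
s_u = 1.2·1069·2.93 / (16.20·11.5) = 3758.6 / 186.30 = 20.18 kPa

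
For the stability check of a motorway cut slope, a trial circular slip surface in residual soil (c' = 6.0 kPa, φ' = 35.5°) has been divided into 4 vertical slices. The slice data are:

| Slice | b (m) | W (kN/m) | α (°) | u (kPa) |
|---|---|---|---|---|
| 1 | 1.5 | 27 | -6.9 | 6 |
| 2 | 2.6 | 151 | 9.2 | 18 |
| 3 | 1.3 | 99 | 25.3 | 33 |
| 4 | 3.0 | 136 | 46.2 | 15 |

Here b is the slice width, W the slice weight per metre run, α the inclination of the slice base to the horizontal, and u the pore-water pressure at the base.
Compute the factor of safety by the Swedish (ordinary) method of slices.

Ordinary method of slices: FS = Σ[c'·Δl_i + (W_i cosα_i − u_i·Δl_i)·tanφ'] / Σ W_i sinα_i, with Δl_i = b_i / cosα_i.
Slice 1: Δl = 1.5/cos(-6.9°) = 1.511 m; N'_1 = 27·cos(-6.9°) − 6·1.511 = 17.7; c'Δl = 9.07; W sinα = -3.2
Slice 2: Δl = 2.6/cos9.2° = 2.634 m; N'_2 = 151·cos9.2° − 18·2.634 = 101.6; c'Δl = 15.80; W sinα = 24.1
Slice 3: Δl = 1.3/cos25.3° = 1.438 m; N'_3 = 99·cos25.3° − 33·1.438 = 42.1; c'Δl = 8.63; W sinα = 42.3
Slice 4: Δl = 3.0/cos46.2° = 4.334 m; N'_4 = 136·cos46.2° − 15·4.334 = 29.1; c'Δl = 26.01; W sinα = 98.2
Σc'Δl = 59.5 kN/m; ΣN' = 190.6 kN/m; ΣW sinα = 161.4 kN/m
Resisting = 59.5 + 190.6·tan35.5° = 59.5 + 135.9 = 195.4 kN/m
FS = 195.4 / 161.4 = 1.211

FS = 1.21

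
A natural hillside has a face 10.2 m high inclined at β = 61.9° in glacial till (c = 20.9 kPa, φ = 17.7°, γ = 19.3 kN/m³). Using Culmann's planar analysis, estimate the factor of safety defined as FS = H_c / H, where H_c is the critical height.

FS = 1.26

H_c = (4c/γ) · sinβ cosφ / [1 − cos(β − φ)]
    = (4·20.9/19.3) · sin61.9°·cos17.7° / [1 − cos44.2°]
    = 4.332 · 0.8404 / 0.2831 = 12.86 m
FS = H_c / H = 12.86 / 10.2 = 1.261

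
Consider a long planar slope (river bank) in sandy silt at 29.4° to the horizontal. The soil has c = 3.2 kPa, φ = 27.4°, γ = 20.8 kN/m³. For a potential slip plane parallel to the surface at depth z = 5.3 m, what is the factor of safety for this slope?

For an infinite slope with a slip plane parallel to the surface (no pore pressure): FS = [c + γz cos²β tanφ] / [γz sinβ cosβ].
γz = 20.8·5.3 = 110.24 kN/m²
Numerator = 3.2 + 110.24·cos²29.4°·tan27.4° = 3.2 + 110.24·0.7590·0.5184 = 46.572 kPa
Denominator = 110.24·sin29.4°·cos29.4° = 110.24·0.4909·0.8712 = 47.148 kPa
FS = 46.572 / 47.148 = 0.988

FS = 0.99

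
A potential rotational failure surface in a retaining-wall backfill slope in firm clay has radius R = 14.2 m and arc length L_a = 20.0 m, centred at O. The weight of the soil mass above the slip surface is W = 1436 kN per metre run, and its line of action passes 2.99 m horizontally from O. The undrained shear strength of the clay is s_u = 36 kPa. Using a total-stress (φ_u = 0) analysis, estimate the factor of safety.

Taking moments about the centre O, the resisting moment is provided by the undrained shear strength acting along the arc:
M_R = s_u·L_a·R = 36·20.00·14.2 = 10224.0 kN·m/m
M_D = W·d = 1436·2.99 = 4293.6 kN·m/m
FS = M_R / M_D = 10224.0 / 4293.6 = 2.381

FS = 2.38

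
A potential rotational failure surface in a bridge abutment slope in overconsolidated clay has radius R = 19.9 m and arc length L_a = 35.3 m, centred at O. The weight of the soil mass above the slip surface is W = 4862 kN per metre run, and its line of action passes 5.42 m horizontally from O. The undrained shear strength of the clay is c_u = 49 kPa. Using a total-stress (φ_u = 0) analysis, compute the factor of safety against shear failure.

FS = 1.31

Taking moments about the centre O, the resisting moment is provided by the undrained shear strength acting along the arc:
M_R = c_u·L_a·R = 49·35.30·19.9 = 34421.0 kN·m/m
M_D = W·d = 4862·5.42 = 26352.0 kN·m/m
FS = M_R / M_D = 34421.0 / 26352.0 = 1.306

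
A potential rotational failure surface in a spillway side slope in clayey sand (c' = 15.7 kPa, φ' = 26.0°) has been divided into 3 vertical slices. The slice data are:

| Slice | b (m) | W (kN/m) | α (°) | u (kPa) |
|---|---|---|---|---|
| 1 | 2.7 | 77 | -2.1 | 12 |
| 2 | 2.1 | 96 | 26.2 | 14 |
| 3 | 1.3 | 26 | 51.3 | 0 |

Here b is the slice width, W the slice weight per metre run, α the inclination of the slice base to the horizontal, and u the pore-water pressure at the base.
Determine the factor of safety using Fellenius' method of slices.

FS = 2.80

Ordinary method of slices: FS = Σ[c'·Δl_i + (W_i cosα_i − u_i·Δl_i)·tanφ'] / Σ W_i sinα_i, with Δl_i = b_i / cosα_i.
Slice 1: Δl = 2.7/cos(-2.1°) = 2.702 m; N'_1 = 77·cos(-2.1°) − 12·2.702 = 44.5; c'Δl = 42.42; W sinα = -2.8
Slice 2: Δl = 2.1/cos26.2° = 2.340 m; N'_2 = 96·cos26.2° − 14·2.340 = 53.4; c'Δl = 36.75; W sinα = 42.4
Slice 3: Δl = 1.3/cos51.3° = 2.079 m; N'_3 = 26·cos51.3° − 0·2.079 = 16.3; c'Δl = 32.64; W sinα = 20.3
Σc'Δl = 111.8 kN/m; ΣN' = 114.2 kN/m; ΣW sinα = 59.9 kN/m
Resisting = 111.8 + 114.2·tan26.0° = 111.8 + 55.7 = 167.5 kN/m
FS = 167.5 / 59.9 = 2.798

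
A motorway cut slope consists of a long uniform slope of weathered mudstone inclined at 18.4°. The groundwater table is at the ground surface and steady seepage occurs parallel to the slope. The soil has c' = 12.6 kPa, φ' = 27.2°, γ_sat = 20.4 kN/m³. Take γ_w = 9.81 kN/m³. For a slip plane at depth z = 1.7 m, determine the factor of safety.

FS = 2.02

With seepage parallel to the slope and the water table at the surface, the effective normal stress on the slip plane uses the buoyant unit weight γ' = γ_sat − γ_w while the driving shear stress uses γ_sat:
FS = [c' + γ' z cos²β tanφ'] / [γ_sat z sinβ cosβ]
γ' = 20.4 − 9.81 = 10.59 kN/m³
Numerator = 12.6 + 10.59·1.7·cos²18.4°·tan27.2° = 12.6 + 10.59·1.7·0.9004·0.5139 = 20.930 kPa
Denominator = 20.4·1.7·sin18.4°·cos18.4° = 20.4·1.7·0.3156·0.9489 = 10.387 kPa
FS = 20.930 / 10.387 = 2.015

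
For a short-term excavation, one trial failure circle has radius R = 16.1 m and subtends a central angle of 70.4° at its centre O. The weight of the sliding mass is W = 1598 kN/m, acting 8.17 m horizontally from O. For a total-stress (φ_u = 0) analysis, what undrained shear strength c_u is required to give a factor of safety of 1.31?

FS = c_u·L_a·R / (W·d), so c_u = FS·W·d / (L_a·R).
Arc length L_a = R·θ = 16.1·(70.4°·π/180) = 16.1·1.2287 = 19.78 m
c_u = 1.31·1598·8.17 / (19.78·16.1) = 17102.9 / 318.49 = 53.70 kPa

c_u = 53.7 kPa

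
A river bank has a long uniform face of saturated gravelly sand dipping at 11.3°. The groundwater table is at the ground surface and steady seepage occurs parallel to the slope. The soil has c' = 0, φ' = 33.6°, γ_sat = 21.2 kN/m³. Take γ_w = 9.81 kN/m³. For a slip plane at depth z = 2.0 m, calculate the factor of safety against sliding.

FS = 1.79

With seepage parallel to the slope and the water table at the surface, the effective normal stress on the slip plane uses the buoyant unit weight γ' = γ_sat − γ_w while the driving shear stress uses γ_sat:
FS = [c' + γ' z cos²β tanφ'] / [γ_sat z sinβ cosβ]
(For c' = 0 this reduces to FS = (γ'/γ_sat)·tanφ'/tanβ.)
γ' = 21.2 − 9.81 = 11.39 kN/m³
Numerator = 0.0 + 11.39·2.0·cos²11.3°·tan33.6° = 0.0 + 11.39·2.0·0.9616·0.6644 = 14.554 kPa
Denominator = 21.2·2.0·sin11.3°·cos11.3° = 21.2·2.0·0.1959·0.9806 = 8.147 kPa
FS = 14.554 / 8.147 = 1.786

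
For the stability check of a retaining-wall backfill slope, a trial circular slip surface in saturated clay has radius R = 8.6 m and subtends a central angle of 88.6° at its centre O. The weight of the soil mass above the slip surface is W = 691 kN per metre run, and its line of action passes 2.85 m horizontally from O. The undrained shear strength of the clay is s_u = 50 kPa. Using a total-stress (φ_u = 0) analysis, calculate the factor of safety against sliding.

Taking moments about the centre O, the resisting moment is provided by the undrained shear strength acting along the arc:
Arc length L_a = R·θ = 8.6·(88.6°·π/180) = 8.6·1.5464 = 13.30 m
M_R = s_u·L_a·R = 50·13.30·8.6 = 5718.4 kN·m/m
M_D = W·d = 691·2.85 = 1969.4 kN·m/m
FS = M_R / M_D = 5718.4 / 1969.4 = 2.904

FS = 2.90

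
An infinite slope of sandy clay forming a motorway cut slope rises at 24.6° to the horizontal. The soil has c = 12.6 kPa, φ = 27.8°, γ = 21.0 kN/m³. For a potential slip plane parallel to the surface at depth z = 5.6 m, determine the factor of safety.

For an infinite slope with a slip plane parallel to the surface (no pore pressure): FS = [c + γz cos²β tanφ] / [γz sinβ cosβ].
γz = 21.0·5.6 = 117.60 kN/m²
Numerator = 12.6 + 117.60·cos²24.6°·tan27.8° = 12.6 + 117.60·0.8267·0.5272 = 63.859 kPa
Denominator = 117.60·sin24.6°·cos24.6° = 117.60·0.4163·0.9092 = 44.511 kPa
FS = 63.859 / 44.511 = 1.435

FS = 1.43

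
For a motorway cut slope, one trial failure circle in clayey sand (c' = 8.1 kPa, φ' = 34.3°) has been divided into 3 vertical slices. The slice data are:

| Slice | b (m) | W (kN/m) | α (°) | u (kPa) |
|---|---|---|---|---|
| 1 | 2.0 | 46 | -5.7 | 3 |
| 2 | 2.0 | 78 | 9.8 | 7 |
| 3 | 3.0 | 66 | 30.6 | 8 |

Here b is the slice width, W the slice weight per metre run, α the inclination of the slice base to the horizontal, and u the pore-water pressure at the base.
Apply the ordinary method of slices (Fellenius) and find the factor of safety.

Ordinary method of slices: FS = Σ[c'·Δl_i + (W_i cosα_i − u_i·Δl_i)·tanφ'] / Σ W_i sinα_i, with Δl_i = b_i / cosα_i.
Slice 1: Δl = 2.0/cos(-5.7°) = 2.010 m; N'_1 = 46·cos(-5.7°) − 3·2.010 = 39.7; c'Δl = 16.28; W sinα = -4.6
Slice 2: Δl = 2.0/cos9.8° = 2.030 m; N'_2 = 78·cos9.8° − 7·2.030 = 62.7; c'Δl = 16.44; W sinα = 13.3
Slice 3: Δl = 3.0/cos30.6° = 3.485 m; N'_3 = 66·cos30.6° − 8·3.485 = 28.9; c'Δl = 28.23; W sinα = 33.6
Σc'Δl = 61.0 kN/m; ΣN' = 131.3 kN/m; ΣW sinα = 42.3 kN/m
Resisting = 61.0 + 131.3·tan34.3° = 61.0 + 89.6 = 150.5 kN/m
FS = 150.5 / 42.3 = 3.558

FS = 3.56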